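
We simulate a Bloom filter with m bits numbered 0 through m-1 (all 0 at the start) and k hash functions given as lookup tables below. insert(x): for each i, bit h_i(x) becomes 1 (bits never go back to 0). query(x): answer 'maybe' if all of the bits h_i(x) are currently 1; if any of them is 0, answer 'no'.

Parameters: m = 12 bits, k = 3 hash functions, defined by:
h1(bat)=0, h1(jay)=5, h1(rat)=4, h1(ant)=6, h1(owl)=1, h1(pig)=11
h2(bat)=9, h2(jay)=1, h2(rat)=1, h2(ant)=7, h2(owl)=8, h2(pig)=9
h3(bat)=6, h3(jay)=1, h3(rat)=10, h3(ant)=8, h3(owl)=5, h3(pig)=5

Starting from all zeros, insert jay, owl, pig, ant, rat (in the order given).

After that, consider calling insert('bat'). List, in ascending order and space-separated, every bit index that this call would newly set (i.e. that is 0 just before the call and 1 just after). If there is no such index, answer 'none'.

Answer: 0

Derivation:
Start: bits=000000000000
After insert 'jay': sets bits 1 5 -> bits=010001000000
After insert 'owl': sets bits 1 5 8 -> bits=010001001000
After insert 'pig': sets bits 5 9 11 -> bits=010001001101
After insert 'ant': sets bits 6 7 8 -> bits=010001111101
After insert 'rat': sets bits 1 4 10 -> bits=010011111111
insert 'bat' would touch bits 0 6 9; currently bit0=0, bit6=1, bit9=1
Bits that are 0 among those (would change 0->1): 0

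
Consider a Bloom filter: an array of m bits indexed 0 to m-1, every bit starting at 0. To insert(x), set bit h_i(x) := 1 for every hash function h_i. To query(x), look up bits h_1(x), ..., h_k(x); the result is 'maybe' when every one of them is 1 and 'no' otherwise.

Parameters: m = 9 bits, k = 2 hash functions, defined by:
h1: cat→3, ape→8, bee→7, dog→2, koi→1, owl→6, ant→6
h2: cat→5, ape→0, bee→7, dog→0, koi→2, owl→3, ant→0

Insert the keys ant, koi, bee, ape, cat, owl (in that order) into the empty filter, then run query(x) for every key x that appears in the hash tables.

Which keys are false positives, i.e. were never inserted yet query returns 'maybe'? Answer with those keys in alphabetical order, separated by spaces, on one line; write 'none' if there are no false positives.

Start: bits=000000000
After insert 'ant': sets bits 0 6 -> bits=100000100
After insert 'koi': sets bits 1 2 -> bits=111000100
After insert 'bee': sets bits 7 -> bits=111000110
After insert 'ape': sets bits 0 8 -> bits=111000111
After insert 'cat': sets bits 3 5 -> bits=111101111
After insert 'owl': sets bits 3 6 -> bits=111101111
Not inserted: dog — query each against bits=111101111:
query dog: checks bit0=1, bit2=1 (all 1) -> maybe => FALSE POSITIVE
False positives (alphabetical): dog

Answer: dog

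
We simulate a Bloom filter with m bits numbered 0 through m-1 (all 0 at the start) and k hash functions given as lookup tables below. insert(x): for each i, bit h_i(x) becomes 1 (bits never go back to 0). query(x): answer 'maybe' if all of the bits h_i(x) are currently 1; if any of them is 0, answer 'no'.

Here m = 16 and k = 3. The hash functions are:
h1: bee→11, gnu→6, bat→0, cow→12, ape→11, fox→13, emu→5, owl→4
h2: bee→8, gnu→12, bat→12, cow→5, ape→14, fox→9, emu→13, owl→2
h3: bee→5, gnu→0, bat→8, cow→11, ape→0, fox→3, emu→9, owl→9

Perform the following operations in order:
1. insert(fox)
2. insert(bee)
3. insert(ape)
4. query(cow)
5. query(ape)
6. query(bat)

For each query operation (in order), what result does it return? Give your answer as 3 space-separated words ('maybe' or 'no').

Answer: no maybe no

Derivation:
Start: bits=0000000000000000
Op 1: insert fox -> sets bits 3 9 13 -> bits=0001000001000100
Op 2: insert bee -> sets bits 5 8 11 -> bits=0001010011010100
Op 3: insert ape -> sets bits 0 11 14 -> bits=1001010011010110
Op 4: query cow -> checks bit5=1, bit11=1, bit12=0 (has a 0) -> no
Op 5: query ape -> checks bit0=1, bit11=1, bit14=1 (all 1) -> maybe
Op 6: query bat -> checks bit0=1, bit8=1, bit12=0 (has a 0) -> no
Query results in order: no maybe no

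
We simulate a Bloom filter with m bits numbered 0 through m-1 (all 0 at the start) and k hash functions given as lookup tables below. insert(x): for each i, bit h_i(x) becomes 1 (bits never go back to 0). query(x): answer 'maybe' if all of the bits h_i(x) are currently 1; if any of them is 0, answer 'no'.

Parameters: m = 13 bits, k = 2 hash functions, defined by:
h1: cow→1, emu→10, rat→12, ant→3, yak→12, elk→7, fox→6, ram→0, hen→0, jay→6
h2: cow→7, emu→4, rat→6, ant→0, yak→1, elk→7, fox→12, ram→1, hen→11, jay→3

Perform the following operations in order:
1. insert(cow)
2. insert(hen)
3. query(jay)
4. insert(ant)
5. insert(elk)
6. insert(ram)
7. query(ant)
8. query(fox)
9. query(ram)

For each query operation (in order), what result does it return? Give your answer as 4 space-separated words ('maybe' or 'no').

Start: bits=0000000000000
Op 1: insert cow -> sets bits 1 7 -> bits=0100000100000
Op 2: insert hen -> sets bits 0 11 -> bits=1100000100010
Op 3: query jay -> checks bit3=0, bit6=0 (has a 0) -> no
Op 4: insert ant -> sets bits 0 3 -> bits=1101000100010
Op 5: insert elk -> sets bits 7 -> bits=1101000100010
Op 6: insert ram -> sets bits 0 1 -> bits=1101000100010
Op 7: query ant -> checks bit0=1, bit3=1 (all 1) -> maybe
Op 8: query fox -> checks bit6=0, bit12=0 (has a 0) -> no
Op 9: query ram -> checks bit0=1, bit1=1 (all 1) -> maybe
Query results in order: no maybe no maybe

Answer: no maybe no maybe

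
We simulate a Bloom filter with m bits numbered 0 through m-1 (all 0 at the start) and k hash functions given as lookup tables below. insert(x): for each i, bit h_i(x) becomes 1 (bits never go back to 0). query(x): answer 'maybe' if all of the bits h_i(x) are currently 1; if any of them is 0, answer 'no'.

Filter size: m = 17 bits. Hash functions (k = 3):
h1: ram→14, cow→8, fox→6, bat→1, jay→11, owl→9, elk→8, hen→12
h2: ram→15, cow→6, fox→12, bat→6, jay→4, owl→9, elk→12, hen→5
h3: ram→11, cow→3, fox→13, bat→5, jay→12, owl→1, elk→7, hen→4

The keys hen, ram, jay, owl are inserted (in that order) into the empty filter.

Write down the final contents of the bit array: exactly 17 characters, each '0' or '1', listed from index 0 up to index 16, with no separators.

Answer: 01001100010110110

Derivation:
Start: bits=00000000000000000
After insert 'hen': sets bits 4 5 12 -> bits=00001100000010000
After insert 'ram': sets bits 11 14 15 -> bits=00001100000110110
After insert 'jay': sets bits 4 11 12 -> bits=00001100000110110
After insert 'owl': sets bits 1 9 -> bits=01001100010110110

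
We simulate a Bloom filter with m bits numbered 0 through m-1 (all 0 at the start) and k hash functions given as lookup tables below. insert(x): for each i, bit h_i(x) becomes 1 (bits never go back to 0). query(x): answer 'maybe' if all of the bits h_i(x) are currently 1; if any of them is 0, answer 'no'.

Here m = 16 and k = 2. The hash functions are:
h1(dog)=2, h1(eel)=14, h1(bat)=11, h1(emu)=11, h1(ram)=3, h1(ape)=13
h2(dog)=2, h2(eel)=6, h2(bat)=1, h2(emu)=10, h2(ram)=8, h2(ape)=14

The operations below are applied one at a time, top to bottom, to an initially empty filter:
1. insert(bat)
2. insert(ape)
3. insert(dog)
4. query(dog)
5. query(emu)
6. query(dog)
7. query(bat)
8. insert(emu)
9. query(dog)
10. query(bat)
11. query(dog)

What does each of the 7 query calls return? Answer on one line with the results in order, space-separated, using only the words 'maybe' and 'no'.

Start: bits=0000000000000000
Op 1: insert bat -> sets bits 1 11 -> bits=0100000000010000
Op 2: insert ape -> sets bits 13 14 -> bits=0100000000010110
Op 3: insert dog -> sets bits 2 -> bits=0110000000010110
Op 4: query dog -> checks bit2=1 (all 1) -> maybe
Op 5: query emu -> checks bit10=0, bit11=1 (has a 0) -> no
Op 6: query dog -> checks bit2=1 (all 1) -> maybe
Op 7: query bat -> checks bit1=1, bit11=1 (all 1) -> maybe
Op 8: insert emu -> sets bits 10 11 -> bits=0110000000110110
Op 9: query dog -> checks bit2=1 (all 1) -> maybe
Op 10: query bat -> checks bit1=1, bit11=1 (all 1) -> maybe
Op 11: query dog -> checks bit2=1 (all 1) -> maybe
Query results in order: maybe no maybe maybe maybe maybe maybe

Answer: maybe no maybe maybe maybe maybe maybe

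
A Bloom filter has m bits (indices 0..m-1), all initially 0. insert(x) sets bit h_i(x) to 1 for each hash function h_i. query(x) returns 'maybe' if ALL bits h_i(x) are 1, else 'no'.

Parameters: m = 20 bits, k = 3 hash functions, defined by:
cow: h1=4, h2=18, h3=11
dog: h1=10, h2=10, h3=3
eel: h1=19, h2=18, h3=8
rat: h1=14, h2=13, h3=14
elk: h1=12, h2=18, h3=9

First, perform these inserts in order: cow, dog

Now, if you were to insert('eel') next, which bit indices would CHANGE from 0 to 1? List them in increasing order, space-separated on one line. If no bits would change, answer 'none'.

Answer: 8 19

Derivation:
Start: bits=00000000000000000000
After insert 'cow': sets bits 4 11 18 -> bits=00001000000100000010
After insert 'dog': sets bits 3 10 -> bits=00011000001100000010
insert 'eel' would touch bits 8 18 19; currently bit8=0, bit18=1, bit19=0
Bits that are 0 among those (would change 0->1): 8 19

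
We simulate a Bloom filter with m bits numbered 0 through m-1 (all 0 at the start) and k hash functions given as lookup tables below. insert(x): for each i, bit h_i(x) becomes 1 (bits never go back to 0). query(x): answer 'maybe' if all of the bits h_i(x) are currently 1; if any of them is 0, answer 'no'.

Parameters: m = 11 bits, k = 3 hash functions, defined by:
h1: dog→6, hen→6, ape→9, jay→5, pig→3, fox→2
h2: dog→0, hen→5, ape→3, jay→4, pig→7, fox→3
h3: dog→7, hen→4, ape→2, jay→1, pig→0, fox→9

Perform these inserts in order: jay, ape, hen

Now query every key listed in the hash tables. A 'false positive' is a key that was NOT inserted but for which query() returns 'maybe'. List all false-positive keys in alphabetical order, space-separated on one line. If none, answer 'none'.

Answer: fox

Derivation:
Start: bits=00000000000
After insert 'jay': sets bits 1 4 5 -> bits=01001100000
After insert 'ape': sets bits 2 3 9 -> bits=01111100010
After insert 'hen': sets bits 4 5 6 -> bits=01111110010
Not inserted: dog fox pig — query each against bits=01111110010:
query dog: checks bit0=0, bit6=1, bit7=0 (has a 0) -> no => not a false positive
query fox: checks bit2=1, bit3=1, bit9=1 (all 1) -> maybe => FALSE POSITIVE
query pig: checks bit0=0, bit3=1, bit7=0 (has a 0) -> no => not a false positive
False positives (alphabetical): fox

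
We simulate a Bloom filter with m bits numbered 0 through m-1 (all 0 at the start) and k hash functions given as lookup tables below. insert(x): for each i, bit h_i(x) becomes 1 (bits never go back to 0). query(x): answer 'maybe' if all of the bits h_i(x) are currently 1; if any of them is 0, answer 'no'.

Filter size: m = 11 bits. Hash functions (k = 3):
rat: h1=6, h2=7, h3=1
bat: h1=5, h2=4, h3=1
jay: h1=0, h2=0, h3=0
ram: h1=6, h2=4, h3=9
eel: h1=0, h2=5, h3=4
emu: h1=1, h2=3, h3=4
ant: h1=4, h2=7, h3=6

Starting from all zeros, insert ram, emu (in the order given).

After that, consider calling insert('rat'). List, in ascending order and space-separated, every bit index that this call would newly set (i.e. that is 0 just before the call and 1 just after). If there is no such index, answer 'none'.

Start: bits=00000000000
After insert 'ram': sets bits 4 6 9 -> bits=00001010010
After insert 'emu': sets bits 1 3 4 -> bits=01011010010
insert 'rat' would touch bits 1 6 7; currently bit1=1, bit6=1, bit7=0
Bits that are 0 among those (would change 0->1): 7

Answer: 7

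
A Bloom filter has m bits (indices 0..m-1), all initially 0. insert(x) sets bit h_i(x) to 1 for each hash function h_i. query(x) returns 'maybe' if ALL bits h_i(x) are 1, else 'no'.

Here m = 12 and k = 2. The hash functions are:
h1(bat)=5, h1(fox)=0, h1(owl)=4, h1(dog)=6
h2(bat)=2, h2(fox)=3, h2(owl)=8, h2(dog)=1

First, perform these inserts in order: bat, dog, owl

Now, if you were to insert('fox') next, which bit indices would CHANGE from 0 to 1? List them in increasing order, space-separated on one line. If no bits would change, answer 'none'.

Answer: 0 3

Derivation:
Start: bits=000000000000
After insert 'bat': sets bits 2 5 -> bits=001001000000
After insert 'dog': sets bits 1 6 -> bits=011001100000
After insert 'owl': sets bits 4 8 -> bits=011011101000
insert 'fox' would touch bits 0 3; currently bit0=0, bit3=0
Bits that are 0 among those (would change 0->1): 0 3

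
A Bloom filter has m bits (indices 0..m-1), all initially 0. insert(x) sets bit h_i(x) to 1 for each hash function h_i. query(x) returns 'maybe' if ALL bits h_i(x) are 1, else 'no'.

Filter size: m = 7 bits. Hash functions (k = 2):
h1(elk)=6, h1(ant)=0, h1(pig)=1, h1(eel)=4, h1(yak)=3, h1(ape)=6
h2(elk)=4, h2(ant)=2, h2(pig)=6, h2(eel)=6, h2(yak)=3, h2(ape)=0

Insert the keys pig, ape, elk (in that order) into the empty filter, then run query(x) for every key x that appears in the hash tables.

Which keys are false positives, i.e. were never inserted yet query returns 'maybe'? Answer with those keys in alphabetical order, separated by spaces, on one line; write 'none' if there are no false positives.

Start: bits=0000000
After insert 'pig': sets bits 1 6 -> bits=0100001
After insert 'ape': sets bits 0 6 -> bits=1100001
After insert 'elk': sets bits 4 6 -> bits=1100101
Not inserted: ant eel yak — query each against bits=1100101:
query ant: checks bit0=1, bit2=0 (has a 0) -> no => not a false positive
query eel: checks bit4=1, bit6=1 (all 1) -> maybe => FALSE POSITIVE
query yak: checks bit3=0 (has a 0) -> no => not a false positive
False positives (alphabetical): eel

Answer: eel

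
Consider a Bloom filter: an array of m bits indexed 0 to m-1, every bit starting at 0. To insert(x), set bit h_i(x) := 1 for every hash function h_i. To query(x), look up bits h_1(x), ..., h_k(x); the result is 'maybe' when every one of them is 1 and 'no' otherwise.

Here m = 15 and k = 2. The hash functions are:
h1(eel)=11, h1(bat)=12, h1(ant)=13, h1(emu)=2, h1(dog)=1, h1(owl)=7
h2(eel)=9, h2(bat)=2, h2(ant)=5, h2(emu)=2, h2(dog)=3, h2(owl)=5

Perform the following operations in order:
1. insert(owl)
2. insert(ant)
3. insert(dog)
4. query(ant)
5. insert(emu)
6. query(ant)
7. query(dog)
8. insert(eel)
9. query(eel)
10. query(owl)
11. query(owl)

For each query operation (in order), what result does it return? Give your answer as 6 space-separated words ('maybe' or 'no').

Start: bits=000000000000000
Op 1: insert owl -> sets bits 5 7 -> bits=000001010000000
Op 2: insert ant -> sets bits 5 13 -> bits=000001010000010
Op 3: insert dog -> sets bits 1 3 -> bits=010101010000010
Op 4: query ant -> checks bit5=1, bit13=1 (all 1) -> maybe
Op 5: insert emu -> sets bits 2 -> bits=011101010000010
Op 6: query ant -> checks bit5=1, bit13=1 (all 1) -> maybe
Op 7: query dog -> checks bit1=1, bit3=1 (all 1) -> maybe
Op 8: insert eel -> sets bits 9 11 -> bits=011101010101010
Op 9: query eel -> checks bit9=1, bit11=1 (all 1) -> maybe
Op 10: query owl -> checks bit5=1, bit7=1 (all 1) -> maybe
Op 11: query owl -> checks bit5=1, bit7=1 (all 1) -> maybe
Query results in order: maybe maybe maybe maybe maybe maybe

Answer: maybe maybe maybe maybe maybe maybe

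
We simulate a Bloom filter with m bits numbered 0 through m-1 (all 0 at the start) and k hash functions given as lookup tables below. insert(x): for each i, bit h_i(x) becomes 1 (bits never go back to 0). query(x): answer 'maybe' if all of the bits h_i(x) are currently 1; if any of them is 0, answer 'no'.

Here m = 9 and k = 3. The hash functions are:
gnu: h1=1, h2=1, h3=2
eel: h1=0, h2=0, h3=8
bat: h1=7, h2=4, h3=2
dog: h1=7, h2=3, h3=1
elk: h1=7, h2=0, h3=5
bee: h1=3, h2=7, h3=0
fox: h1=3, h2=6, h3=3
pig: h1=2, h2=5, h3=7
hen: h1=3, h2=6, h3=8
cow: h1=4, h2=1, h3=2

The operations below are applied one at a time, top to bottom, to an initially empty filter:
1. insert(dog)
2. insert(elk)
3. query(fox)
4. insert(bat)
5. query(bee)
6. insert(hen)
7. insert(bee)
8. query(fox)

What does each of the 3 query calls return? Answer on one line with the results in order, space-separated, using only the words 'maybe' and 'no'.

Start: bits=000000000
Op 1: insert dog -> sets bits 1 3 7 -> bits=010100010
Op 2: insert elk -> sets bits 0 5 7 -> bits=110101010
Op 3: query fox -> checks bit3=1, bit6=0 (has a 0) -> no
Op 4: insert bat -> sets bits 2 4 7 -> bits=111111010
Op 5: query bee -> checks bit0=1, bit3=1, bit7=1 (all 1) -> maybe
Op 6: insert hen -> sets bits 3 6 8 -> bits=111111111
Op 7: insert bee -> sets bits 0 3 7 -> bits=111111111
Op 8: query fox -> checks bit3=1, bit6=1 (all 1) -> maybe
Query results in order: no maybe maybe

Answer: no maybe maybe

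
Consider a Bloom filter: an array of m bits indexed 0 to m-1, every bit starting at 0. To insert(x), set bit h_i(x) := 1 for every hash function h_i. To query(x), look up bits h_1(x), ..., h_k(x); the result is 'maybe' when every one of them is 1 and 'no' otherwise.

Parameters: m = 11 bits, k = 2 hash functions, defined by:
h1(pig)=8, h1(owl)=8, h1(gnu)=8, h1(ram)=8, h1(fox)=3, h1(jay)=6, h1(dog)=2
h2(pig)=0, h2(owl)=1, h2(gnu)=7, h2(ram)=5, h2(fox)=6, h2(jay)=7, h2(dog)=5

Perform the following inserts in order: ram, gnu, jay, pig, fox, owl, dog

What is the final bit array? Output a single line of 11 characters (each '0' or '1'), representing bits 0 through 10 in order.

Answer: 11110111100

Derivation:
Start: bits=00000000000
After insert 'ram': sets bits 5 8 -> bits=00000100100
After insert 'gnu': sets bits 7 8 -> bits=00000101100
After insert 'jay': sets bits 6 7 -> bits=00000111100
After insert 'pig': sets bits 0 8 -> bits=10000111100
After insert 'fox': sets bits 3 6 -> bits=10010111100
After insert 'owl': sets bits 1 8 -> bits=11010111100
After insert 'dog': sets bits 2 5 -> bits=11110111100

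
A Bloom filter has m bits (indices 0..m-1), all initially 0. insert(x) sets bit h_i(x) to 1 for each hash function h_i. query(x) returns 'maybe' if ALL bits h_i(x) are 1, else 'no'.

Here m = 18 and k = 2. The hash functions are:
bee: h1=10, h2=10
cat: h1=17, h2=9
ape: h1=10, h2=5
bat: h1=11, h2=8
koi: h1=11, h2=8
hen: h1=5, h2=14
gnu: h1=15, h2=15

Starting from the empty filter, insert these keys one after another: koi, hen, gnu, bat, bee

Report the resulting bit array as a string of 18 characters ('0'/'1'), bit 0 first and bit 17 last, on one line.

Answer: 000001001011001100

Derivation:
Start: bits=000000000000000000
After insert 'koi': sets bits 8 11 -> bits=000000001001000000
After insert 'hen': sets bits 5 14 -> bits=000001001001001000
After insert 'gnu': sets bits 15 -> bits=000001001001001100
After insert 'bat': sets bits 8 11 -> bits=000001001001001100
After insert 'bee': sets bits 10 -> bits=000001001011001100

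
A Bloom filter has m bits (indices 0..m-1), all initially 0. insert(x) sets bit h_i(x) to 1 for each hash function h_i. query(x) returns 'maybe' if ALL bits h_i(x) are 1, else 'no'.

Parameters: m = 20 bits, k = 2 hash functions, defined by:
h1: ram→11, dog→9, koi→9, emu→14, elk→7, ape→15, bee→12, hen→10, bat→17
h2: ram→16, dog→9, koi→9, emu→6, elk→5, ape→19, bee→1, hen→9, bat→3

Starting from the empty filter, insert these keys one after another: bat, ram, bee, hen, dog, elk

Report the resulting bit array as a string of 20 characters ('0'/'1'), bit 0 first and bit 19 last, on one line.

Start: bits=00000000000000000000
After insert 'bat': sets bits 3 17 -> bits=00010000000000000100
After insert 'ram': sets bits 11 16 -> bits=00010000000100001100
After insert 'bee': sets bits 1 12 -> bits=01010000000110001100
After insert 'hen': sets bits 9 10 -> bits=01010000011110001100
After insert 'dog': sets bits 9 -> bits=01010000011110001100
After insert 'elk': sets bits 5 7 -> bits=01010101011110001100

Answer: 01010101011110001100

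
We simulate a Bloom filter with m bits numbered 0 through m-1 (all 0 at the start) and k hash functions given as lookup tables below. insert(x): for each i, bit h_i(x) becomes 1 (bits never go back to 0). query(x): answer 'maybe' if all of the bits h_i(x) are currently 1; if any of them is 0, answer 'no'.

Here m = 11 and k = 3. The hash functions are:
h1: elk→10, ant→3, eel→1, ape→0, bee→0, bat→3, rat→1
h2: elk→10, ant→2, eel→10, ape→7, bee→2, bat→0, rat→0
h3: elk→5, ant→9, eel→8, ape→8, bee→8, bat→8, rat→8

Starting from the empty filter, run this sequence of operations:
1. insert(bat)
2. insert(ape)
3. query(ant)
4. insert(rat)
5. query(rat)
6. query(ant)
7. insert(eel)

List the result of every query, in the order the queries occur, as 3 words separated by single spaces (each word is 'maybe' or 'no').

Start: bits=00000000000
Op 1: insert bat -> sets bits 0 3 8 -> bits=10010000100
Op 2: insert ape -> sets bits 0 7 8 -> bits=10010001100
Op 3: query ant -> checks bit2=0, bit3=1, bit9=0 (has a 0) -> no
Op 4: insert rat -> sets bits 0 1 8 -> bits=11010001100
Op 5: query rat -> checks bit0=1, bit1=1, bit8=1 (all 1) -> maybe
Op 6: query ant -> checks bit2=0, bit3=1, bit9=0 (has a 0) -> no
Op 7: insert eel -> sets bits 1 8 10 -> bits=11010001101
Query results in order: no maybe no

Answer: no maybe no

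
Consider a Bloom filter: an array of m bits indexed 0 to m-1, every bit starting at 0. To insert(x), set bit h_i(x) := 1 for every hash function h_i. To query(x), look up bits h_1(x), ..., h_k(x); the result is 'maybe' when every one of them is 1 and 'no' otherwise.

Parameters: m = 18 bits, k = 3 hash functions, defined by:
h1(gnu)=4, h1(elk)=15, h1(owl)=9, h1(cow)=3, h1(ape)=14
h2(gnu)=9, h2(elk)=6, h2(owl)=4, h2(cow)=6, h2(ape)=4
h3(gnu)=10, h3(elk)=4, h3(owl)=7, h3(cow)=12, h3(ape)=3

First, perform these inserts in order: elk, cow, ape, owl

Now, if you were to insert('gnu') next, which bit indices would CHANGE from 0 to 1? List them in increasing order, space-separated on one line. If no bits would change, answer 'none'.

Start: bits=000000000000000000
After insert 'elk': sets bits 4 6 15 -> bits=000010100000000100
After insert 'cow': sets bits 3 6 12 -> bits=000110100000100100
After insert 'ape': sets bits 3 4 14 -> bits=000110100000101100
After insert 'owl': sets bits 4 7 9 -> bits=000110110100101100
insert 'gnu' would touch bits 4 9 10; currently bit4=1, bit9=1, bit10=0
Bits that are 0 among those (would change 0->1): 10

Answer: 10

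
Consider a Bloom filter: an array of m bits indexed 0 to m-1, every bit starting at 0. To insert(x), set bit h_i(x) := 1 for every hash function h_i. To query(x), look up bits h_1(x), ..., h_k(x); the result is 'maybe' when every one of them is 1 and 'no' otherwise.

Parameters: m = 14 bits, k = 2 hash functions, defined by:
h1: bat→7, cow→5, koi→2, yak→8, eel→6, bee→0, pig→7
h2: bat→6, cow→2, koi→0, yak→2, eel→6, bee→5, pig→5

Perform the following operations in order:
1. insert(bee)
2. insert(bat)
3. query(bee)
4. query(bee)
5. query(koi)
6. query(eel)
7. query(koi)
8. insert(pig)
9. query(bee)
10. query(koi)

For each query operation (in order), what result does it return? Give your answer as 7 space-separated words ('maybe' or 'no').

Answer: maybe maybe no maybe no maybe no

Derivation:
Start: bits=00000000000000
Op 1: insert bee -> sets bits 0 5 -> bits=10000100000000
Op 2: insert bat -> sets bits 6 7 -> bits=10000111000000
Op 3: query bee -> checks bit0=1, bit5=1 (all 1) -> maybe
Op 4: query bee -> checks bit0=1, bit5=1 (all 1) -> maybe
Op 5: query koi -> checks bit0=1, bit2=0 (has a 0) -> no
Op 6: query eel -> checks bit6=1 (all 1) -> maybe
Op 7: query koi -> checks bit0=1, bit2=0 (has a 0) -> no
Op 8: insert pig -> sets bits 5 7 -> bits=10000111000000
Op 9: query bee -> checks bit0=1, bit5=1 (all 1) -> maybe
Op 10: query koi -> checks bit0=1, bit2=0 (has a 0) -> no
Query results in order: maybe maybe no maybe no maybe no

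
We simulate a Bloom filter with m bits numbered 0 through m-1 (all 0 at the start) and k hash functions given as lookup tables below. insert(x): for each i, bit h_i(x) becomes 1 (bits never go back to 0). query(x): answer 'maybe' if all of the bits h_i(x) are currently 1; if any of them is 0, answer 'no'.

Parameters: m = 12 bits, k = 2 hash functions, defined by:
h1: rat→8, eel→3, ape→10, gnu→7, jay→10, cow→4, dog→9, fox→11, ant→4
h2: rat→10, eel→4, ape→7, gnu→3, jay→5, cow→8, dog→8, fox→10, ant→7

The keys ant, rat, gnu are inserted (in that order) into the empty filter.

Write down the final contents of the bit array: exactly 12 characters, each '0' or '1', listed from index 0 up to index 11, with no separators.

Answer: 000110011010

Derivation:
Start: bits=000000000000
After insert 'ant': sets bits 4 7 -> bits=000010010000
After insert 'rat': sets bits 8 10 -> bits=000010011010
After insert 'gnu': sets bits 3 7 -> bits=000110011010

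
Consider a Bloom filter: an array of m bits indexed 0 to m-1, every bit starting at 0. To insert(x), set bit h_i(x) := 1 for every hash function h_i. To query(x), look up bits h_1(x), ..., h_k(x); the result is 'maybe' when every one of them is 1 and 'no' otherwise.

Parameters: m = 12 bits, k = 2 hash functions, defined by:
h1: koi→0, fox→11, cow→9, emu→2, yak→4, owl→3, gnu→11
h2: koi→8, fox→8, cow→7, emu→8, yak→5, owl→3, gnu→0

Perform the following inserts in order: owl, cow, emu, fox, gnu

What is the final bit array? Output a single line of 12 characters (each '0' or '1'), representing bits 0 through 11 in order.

Answer: 101100011101

Derivation:
Start: bits=000000000000
After insert 'owl': sets bits 3 -> bits=000100000000
After insert 'cow': sets bits 7 9 -> bits=000100010100
After insert 'emu': sets bits 2 8 -> bits=001100011100
After insert 'fox': sets bits 8 11 -> bits=001100011101
After insert 'gnu': sets bits 0 11 -> bits=101100011101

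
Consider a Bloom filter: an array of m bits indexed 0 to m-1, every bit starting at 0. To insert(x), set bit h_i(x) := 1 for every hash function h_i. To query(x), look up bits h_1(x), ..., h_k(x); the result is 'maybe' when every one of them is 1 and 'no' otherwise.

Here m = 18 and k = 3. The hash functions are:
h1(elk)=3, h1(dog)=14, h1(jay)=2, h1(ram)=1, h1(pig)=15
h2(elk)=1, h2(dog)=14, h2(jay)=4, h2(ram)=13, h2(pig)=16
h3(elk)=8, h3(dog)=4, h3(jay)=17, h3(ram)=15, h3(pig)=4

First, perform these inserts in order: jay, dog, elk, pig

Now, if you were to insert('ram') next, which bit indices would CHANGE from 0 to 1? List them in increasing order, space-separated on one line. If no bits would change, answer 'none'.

Start: bits=000000000000000000
After insert 'jay': sets bits 2 4 17 -> bits=001010000000000001
After insert 'dog': sets bits 4 14 -> bits=001010000000001001
After insert 'elk': sets bits 1 3 8 -> bits=011110001000001001
After insert 'pig': sets bits 4 15 16 -> bits=011110001000001111
insert 'ram' would touch bits 1 13 15; currently bit1=1, bit13=0, bit15=1
Bits that are 0 among those (would change 0->1): 13

Answer: 13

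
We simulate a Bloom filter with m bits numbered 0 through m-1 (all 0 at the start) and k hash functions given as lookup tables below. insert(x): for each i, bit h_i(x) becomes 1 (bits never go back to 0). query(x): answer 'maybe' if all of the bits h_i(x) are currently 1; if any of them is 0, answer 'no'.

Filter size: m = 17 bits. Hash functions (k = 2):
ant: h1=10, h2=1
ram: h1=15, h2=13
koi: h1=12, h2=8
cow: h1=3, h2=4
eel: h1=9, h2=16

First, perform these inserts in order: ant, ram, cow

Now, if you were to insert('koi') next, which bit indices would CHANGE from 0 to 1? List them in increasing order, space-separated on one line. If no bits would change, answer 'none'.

Start: bits=00000000000000000
After insert 'ant': sets bits 1 10 -> bits=01000000001000000
After insert 'ram': sets bits 13 15 -> bits=01000000001001010
After insert 'cow': sets bits 3 4 -> bits=01011000001001010
insert 'koi' would touch bits 8 12; currently bit8=0, bit12=0
Bits that are 0 among those (would change 0->1): 8 12

Answer: 8 12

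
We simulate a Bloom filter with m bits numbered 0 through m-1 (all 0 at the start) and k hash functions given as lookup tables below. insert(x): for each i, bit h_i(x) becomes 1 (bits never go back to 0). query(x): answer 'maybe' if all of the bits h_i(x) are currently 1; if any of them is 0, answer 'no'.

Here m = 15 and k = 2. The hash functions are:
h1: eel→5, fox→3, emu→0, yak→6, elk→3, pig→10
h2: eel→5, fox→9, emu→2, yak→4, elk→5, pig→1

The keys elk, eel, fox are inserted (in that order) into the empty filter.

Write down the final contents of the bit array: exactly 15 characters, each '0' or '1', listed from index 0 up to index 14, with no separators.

Start: bits=000000000000000
After insert 'elk': sets bits 3 5 -> bits=000101000000000
After insert 'eel': sets bits 5 -> bits=000101000000000
After insert 'fox': sets bits 3 9 -> bits=000101000100000

Answer: 000101000100000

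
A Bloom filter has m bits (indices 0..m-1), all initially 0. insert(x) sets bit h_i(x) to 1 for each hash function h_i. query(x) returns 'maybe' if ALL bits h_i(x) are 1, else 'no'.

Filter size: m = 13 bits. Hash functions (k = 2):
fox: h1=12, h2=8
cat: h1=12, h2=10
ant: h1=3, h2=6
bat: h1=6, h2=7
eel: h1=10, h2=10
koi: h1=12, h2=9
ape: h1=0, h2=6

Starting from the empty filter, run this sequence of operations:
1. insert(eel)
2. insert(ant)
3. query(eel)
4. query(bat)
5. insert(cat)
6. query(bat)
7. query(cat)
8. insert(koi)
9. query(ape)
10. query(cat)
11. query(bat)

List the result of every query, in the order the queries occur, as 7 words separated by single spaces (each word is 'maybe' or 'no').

Answer: maybe no no maybe no maybe no

Derivation:
Start: bits=0000000000000
Op 1: insert eel -> sets bits 10 -> bits=0000000000100
Op 2: insert ant -> sets bits 3 6 -> bits=0001001000100
Op 3: query eel -> checks bit10=1 (all 1) -> maybe
Op 4: query bat -> checks bit6=1, bit7=0 (has a 0) -> no
Op 5: insert cat -> sets bits 10 12 -> bits=0001001000101
Op 6: query bat -> checks bit6=1, bit7=0 (has a 0) -> no
Op 7: query cat -> checks bit10=1, bit12=1 (all 1) -> maybe
Op 8: insert koi -> sets bits 9 12 -> bits=0001001001101
Op 9: query ape -> checks bit0=0, bit6=1 (has a 0) -> no
Op 10: query cat -> checks bit10=1, bit12=1 (all 1) -> maybe
Op 11: query bat -> checks bit6=1, bit7=0 (has a 0) -> no
Query results in order: maybe no no maybe no maybe no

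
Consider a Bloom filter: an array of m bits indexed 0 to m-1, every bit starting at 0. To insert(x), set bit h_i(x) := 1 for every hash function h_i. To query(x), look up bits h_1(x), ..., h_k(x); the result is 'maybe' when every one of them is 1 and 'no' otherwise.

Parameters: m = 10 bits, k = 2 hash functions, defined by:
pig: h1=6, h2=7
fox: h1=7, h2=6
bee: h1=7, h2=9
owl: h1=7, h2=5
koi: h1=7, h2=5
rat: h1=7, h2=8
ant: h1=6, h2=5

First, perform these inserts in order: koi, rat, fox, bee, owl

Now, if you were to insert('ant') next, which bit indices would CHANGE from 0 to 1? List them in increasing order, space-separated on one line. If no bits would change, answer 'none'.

Start: bits=0000000000
After insert 'koi': sets bits 5 7 -> bits=0000010100
After insert 'rat': sets bits 7 8 -> bits=0000010110
After insert 'fox': sets bits 6 7 -> bits=0000011110
After insert 'bee': sets bits 7 9 -> bits=0000011111
After insert 'owl': sets bits 5 7 -> bits=0000011111
insert 'ant' would touch bits 5 6; currently bit5=1, bit6=1
Bits that are 0 among those (would change 0->1): none

Answer: none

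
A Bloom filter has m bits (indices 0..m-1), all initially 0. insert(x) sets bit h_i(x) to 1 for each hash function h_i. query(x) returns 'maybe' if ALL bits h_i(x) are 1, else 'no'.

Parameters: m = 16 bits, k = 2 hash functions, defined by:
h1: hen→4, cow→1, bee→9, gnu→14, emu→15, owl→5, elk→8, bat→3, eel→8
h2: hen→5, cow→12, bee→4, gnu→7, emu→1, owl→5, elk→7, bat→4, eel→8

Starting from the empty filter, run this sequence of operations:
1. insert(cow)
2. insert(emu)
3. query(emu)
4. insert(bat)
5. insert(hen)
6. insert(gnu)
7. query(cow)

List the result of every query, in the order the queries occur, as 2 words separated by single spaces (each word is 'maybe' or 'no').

Answer: maybe maybe

Derivation:
Start: bits=0000000000000000
Op 1: insert cow -> sets bits 1 12 -> bits=0100000000001000
Op 2: insert emu -> sets bits 1 15 -> bits=0100000000001001
Op 3: query emu -> checks bit1=1, bit15=1 (all 1) -> maybe
Op 4: insert bat -> sets bits 3 4 -> bits=0101100000001001
Op 5: insert hen -> sets bits 4 5 -> bits=0101110000001001
Op 6: insert gnu -> sets bits 7 14 -> bits=0101110100001011
Op 7: query cow -> checks bit1=1, bit12=1 (all 1) -> maybe
Query results in order: maybe maybe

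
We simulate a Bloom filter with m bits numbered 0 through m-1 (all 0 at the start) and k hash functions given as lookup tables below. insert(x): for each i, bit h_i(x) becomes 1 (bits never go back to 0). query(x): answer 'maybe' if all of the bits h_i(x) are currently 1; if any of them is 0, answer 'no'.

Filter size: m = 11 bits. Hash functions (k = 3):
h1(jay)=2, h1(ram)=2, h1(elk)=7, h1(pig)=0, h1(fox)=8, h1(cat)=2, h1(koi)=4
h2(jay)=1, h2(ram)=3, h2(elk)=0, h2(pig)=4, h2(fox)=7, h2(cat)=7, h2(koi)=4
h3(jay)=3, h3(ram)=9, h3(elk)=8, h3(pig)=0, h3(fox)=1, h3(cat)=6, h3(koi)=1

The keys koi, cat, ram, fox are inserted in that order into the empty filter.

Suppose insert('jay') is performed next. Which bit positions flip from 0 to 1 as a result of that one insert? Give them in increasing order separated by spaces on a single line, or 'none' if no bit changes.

Start: bits=00000000000
After insert 'koi': sets bits 1 4 -> bits=01001000000
After insert 'cat': sets bits 2 6 7 -> bits=01101011000
After insert 'ram': sets bits 2 3 9 -> bits=01111011010
After insert 'fox': sets bits 1 7 8 -> bits=01111011110
insert 'jay' would touch bits 1 2 3; currently bit1=1, bit2=1, bit3=1
Bits that are 0 among those (would change 0->1): none

Answer: none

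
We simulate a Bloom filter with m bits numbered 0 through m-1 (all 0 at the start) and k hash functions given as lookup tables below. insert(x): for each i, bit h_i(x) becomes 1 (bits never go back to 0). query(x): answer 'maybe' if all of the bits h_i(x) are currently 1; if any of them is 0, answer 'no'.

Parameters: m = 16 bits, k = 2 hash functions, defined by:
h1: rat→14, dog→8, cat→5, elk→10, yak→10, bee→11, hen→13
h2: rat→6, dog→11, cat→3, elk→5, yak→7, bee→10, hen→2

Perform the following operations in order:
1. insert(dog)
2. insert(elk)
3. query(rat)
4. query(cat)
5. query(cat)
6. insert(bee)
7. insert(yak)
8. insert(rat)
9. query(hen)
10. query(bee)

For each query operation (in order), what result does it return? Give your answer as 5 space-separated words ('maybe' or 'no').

Answer: no no no no maybe

Derivation:
Start: bits=0000000000000000
Op 1: insert dog -> sets bits 8 11 -> bits=0000000010010000
Op 2: insert elk -> sets bits 5 10 -> bits=0000010010110000
Op 3: query rat -> checks bit6=0, bit14=0 (has a 0) -> no
Op 4: query cat -> checks bit3=0, bit5=1 (has a 0) -> no
Op 5: query cat -> checks bit3=0, bit5=1 (has a 0) -> no
Op 6: insert bee -> sets bits 10 11 -> bits=0000010010110000
Op 7: insert yak -> sets bits 7 10 -> bits=0000010110110000
Op 8: insert rat -> sets bits 6 14 -> bits=0000011110110010
Op 9: query hen -> checks bit2=0, bit13=0 (has a 0) -> no
Op 10: query bee -> checks bit10=1, bit11=1 (all 1) -> maybe
Query results in order: no no no no maybe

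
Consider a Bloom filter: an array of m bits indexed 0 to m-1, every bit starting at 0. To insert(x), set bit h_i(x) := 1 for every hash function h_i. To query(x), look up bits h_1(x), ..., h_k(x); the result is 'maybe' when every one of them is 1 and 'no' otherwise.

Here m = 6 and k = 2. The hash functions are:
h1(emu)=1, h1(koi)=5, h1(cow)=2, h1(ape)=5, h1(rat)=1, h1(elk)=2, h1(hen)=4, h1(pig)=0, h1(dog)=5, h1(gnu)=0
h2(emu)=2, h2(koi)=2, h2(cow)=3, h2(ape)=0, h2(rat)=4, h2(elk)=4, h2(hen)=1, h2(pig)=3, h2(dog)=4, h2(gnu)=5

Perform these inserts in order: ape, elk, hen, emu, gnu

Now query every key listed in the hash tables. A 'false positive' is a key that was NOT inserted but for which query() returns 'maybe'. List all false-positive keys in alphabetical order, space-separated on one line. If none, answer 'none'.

Answer: dog koi rat

Derivation:
Start: bits=000000
After insert 'ape': sets bits 0 5 -> bits=100001
After insert 'elk': sets bits 2 4 -> bits=101011
After insert 'hen': sets bits 1 4 -> bits=111011
After insert 'emu': sets bits 1 2 -> bits=111011
After insert 'gnu': sets bits 0 5 -> bits=111011
Not inserted: cow dog koi pig rat — query each against bits=111011:
query cow: checks bit2=1, bit3=0 (has a 0) -> no => not a false positive
query dog: checks bit4=1, bit5=1 (all 1) -> maybe => FALSE POSITIVE
query koi: checks bit2=1, bit5=1 (all 1) -> maybe => FALSE POSITIVE
query pig: checks bit0=1, bit3=0 (has a 0) -> no => not a false positive
query rat: checks bit1=1, bit4=1 (all 1) -> maybe => FALSE POSITIVE
False positives (alphabetical): dog koi rat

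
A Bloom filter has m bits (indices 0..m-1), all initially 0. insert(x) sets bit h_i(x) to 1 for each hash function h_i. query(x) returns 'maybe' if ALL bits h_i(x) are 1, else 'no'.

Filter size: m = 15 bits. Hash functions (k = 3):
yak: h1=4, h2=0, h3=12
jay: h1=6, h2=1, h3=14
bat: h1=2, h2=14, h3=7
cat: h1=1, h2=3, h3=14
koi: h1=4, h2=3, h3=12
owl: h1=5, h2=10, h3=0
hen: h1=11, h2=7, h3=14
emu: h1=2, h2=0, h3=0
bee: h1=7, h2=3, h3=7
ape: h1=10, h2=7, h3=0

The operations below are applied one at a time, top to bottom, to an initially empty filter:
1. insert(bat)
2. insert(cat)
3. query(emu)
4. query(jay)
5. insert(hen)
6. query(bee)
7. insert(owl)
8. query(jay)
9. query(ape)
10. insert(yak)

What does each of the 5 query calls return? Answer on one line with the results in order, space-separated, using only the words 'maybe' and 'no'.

Answer: no no maybe no maybe

Derivation:
Start: bits=000000000000000
Op 1: insert bat -> sets bits 2 7 14 -> bits=001000010000001
Op 2: insert cat -> sets bits 1 3 14 -> bits=011100010000001
Op 3: query emu -> checks bit0=0, bit2=1 (has a 0) -> no
Op 4: query jay -> checks bit1=1, bit6=0, bit14=1 (has a 0) -> no
Op 5: insert hen -> sets bits 7 11 14 -> bits=011100010001001
Op 6: query bee -> checks bit3=1, bit7=1 (all 1) -> maybe
Op 7: insert owl -> sets bits 0 5 10 -> bits=111101010011001
Op 8: query jay -> checks bit1=1, bit6=0, bit14=1 (has a 0) -> no
Op 9: query ape -> checks bit0=1, bit7=1, bit10=1 (all 1) -> maybe
Op 10: insert yak -> sets bits 0 4 12 -> bits=111111010011101
Query results in order: no no maybe no maybe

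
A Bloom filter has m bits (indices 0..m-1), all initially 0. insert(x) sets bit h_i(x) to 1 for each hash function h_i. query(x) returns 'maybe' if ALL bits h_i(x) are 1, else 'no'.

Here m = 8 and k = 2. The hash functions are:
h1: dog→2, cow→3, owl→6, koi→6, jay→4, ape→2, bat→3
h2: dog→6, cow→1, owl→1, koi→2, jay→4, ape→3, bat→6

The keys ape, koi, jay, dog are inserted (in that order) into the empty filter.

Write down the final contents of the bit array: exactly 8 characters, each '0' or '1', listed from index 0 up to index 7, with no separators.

Answer: 00111010

Derivation:
Start: bits=00000000
After insert 'ape': sets bits 2 3 -> bits=00110000
After insert 'koi': sets bits 2 6 -> bits=00110010
After insert 'jay': sets bits 4 -> bits=00111010
After insert 'dog': sets bits 2 6 -> bits=00111010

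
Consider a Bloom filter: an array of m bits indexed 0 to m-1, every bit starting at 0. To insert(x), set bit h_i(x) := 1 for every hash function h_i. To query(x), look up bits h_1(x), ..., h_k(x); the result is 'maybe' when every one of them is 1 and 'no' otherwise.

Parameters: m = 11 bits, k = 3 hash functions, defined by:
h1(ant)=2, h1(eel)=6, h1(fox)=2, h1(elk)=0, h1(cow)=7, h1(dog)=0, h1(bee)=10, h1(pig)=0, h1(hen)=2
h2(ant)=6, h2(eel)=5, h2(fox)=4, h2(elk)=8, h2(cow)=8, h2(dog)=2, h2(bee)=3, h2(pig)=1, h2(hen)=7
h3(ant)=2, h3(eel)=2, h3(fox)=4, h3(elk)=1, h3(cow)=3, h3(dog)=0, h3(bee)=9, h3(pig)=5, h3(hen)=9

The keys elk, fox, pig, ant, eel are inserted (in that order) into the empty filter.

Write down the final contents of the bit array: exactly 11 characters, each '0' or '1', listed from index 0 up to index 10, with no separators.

Answer: 11101110100

Derivation:
Start: bits=00000000000
After insert 'elk': sets bits 0 1 8 -> bits=11000000100
After insert 'fox': sets bits 2 4 -> bits=11101000100
After insert 'pig': sets bits 0 1 5 -> bits=11101100100
After insert 'ant': sets bits 2 6 -> bits=11101110100
After insert 'eel': sets bits 2 5 6 -> bits=11101110100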